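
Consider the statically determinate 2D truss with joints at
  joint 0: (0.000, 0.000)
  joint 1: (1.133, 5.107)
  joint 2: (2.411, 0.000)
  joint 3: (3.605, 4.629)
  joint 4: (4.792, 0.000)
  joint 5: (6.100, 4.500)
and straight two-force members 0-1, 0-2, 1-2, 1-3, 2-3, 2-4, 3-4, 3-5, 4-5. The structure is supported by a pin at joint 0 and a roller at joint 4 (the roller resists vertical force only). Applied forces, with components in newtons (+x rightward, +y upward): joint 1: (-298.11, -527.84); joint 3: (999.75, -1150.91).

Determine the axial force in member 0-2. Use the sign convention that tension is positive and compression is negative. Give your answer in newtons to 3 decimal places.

N=6 nodes, M=9 members, R=3 reactions → 2N=12, M+R=12
member 0 (0-1): L=5.2312, (cx,cy)=(0.2166,0.9763)
member 1 (0-2): L=2.4110, (cx,cy)=(1.0000,0.0000)
member 2 (1-2): L=5.2645, (cx,cy)=(0.2428,-0.9701)
member 3 (1-3): L=2.5178, (cx,cy)=(0.9818,-0.1898)
member 4 (2-3): L=4.7805, (cx,cy)=(0.2498,0.9683)
member 5 (2-4): L=2.3810, (cx,cy)=(1.0000,0.0000)
member 6 (3-4): L=4.7788, (cx,cy)=(0.2484,-0.9687)
member 7 (3-5): L=2.4983, (cx,cy)=(0.9987,-0.0516)
member 8 (4-5): L=4.6862, (cx,cy)=(0.2791,0.9603)
solve A·x = −loads:
  F[0-1] = -41.0627 N (compression)
  F[0-2] = +710.5336 N (tension)
  F[1-2] = -588.9392 N (compression)
  F[1-3] = +440.1924 N (tension)
  F[2-3] = +590.0218 N (tension)
  F[2-4] = +420.1970 N (tension)
  F[3-4] = -1691.6792 N (compression)
  F[3-5] = -0.0000 N (compression)
  F[4-5] = +0.0000 N (tension)
  Rx@0 = -701.6400 N
  Ry@0 = +40.0880 N
  Ry@4 = +1638.6620 N

710.534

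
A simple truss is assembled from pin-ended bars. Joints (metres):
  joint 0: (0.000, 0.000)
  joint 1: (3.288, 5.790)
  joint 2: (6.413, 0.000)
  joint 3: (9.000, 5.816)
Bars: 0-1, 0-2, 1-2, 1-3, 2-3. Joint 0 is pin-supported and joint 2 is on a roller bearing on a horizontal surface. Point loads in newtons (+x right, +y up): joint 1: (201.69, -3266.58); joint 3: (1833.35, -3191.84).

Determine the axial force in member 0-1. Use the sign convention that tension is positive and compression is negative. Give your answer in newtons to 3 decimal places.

1771.662

N=4 nodes, M=5 members, R=3 reactions → 2N=8, M+R=8
member 0 (0-1): L=6.6585, (cx,cy)=(0.4938,0.8696)
member 1 (0-2): L=6.4130, (cx,cy)=(1.0000,0.0000)
member 2 (1-2): L=6.5795, (cx,cy)=(0.4750,-0.8800)
member 3 (1-3): L=5.7121, (cx,cy)=(1.0000,0.0046)
member 4 (2-3): L=6.3654, (cx,cy)=(0.4064,0.9137)
solve A·x = −loads:
  F[0-1] = +1771.6620 N (tension)
  F[0-2] = +1160.1789 N (tension)
  F[1-2] = -5445.7838 N (compression)
  F[1-3] = +3259.7378 N (tension)
  F[2-3] = -3509.5964 N (compression)
  Rx@0 = -2035.0400 N
  Ry@0 = -1540.5857 N
  Ry@2 = +7999.0057 N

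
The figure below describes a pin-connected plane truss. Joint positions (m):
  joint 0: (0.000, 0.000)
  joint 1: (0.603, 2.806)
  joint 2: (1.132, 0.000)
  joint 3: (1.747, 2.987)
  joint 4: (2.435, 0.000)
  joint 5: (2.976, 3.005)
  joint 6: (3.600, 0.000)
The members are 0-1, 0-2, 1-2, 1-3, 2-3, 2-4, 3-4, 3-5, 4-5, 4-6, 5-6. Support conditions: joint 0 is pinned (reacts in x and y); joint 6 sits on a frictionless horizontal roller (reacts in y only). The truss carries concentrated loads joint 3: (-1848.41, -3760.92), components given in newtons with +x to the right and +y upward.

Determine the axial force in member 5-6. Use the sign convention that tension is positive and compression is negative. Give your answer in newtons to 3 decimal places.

-297.641

N=7 nodes, M=11 members, R=3 reactions → 2N=14, M+R=14
member 0 (0-1): L=2.8701, (cx,cy)=(0.2101,0.9777)
member 1 (0-2): L=1.1320, (cx,cy)=(1.0000,0.0000)
member 2 (1-2): L=2.8554, (cx,cy)=(0.1853,-0.9827)
member 3 (1-3): L=1.1582, (cx,cy)=(0.9877,0.1563)
member 4 (2-3): L=3.0497, (cx,cy)=(0.2017,0.9795)
member 5 (2-4): L=1.3030, (cx,cy)=(1.0000,0.0000)
member 6 (3-4): L=3.0652, (cx,cy)=(0.2245,-0.9745)
member 7 (3-5): L=1.2291, (cx,cy)=(0.9999,0.0146)
member 8 (4-5): L=3.0533, (cx,cy)=(0.1772,0.9842)
member 9 (4-6): L=1.1650, (cx,cy)=(1.0000,0.0000)
member 10 (5-6): L=3.0691, (cx,cy)=(0.2033,-0.9791)
solve A·x = −loads:
  F[0-1] = -3548.7035 N (compression)
  F[0-2] = -1102.8269 N (compression)
  F[1-2] = +3311.7883 N (tension)
  F[1-3] = -1376.0347 N (compression)
  F[2-3] = -3322.7239 N (compression)
  F[2-4] = +180.7863 N (tension)
  F[3-4] = -300.7571 N (compression)
  F[3-5] = -113.2922 N (compression)
  F[4-5] = +297.7950 N (tension)
  F[4-6] = +60.5153 N (tension)
  F[5-6] = -297.6409 N (compression)
  Rx@0 = +1848.4100 N
  Ry@0 = +3469.4960 N
  Ry@6 = +291.4240 N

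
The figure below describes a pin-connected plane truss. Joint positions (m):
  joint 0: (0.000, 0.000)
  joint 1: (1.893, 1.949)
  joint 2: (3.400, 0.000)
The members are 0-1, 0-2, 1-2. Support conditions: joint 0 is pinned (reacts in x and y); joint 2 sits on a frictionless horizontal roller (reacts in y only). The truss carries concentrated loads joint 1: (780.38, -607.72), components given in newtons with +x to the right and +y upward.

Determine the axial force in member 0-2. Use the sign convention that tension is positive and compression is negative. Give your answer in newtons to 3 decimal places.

N=3 nodes, M=3 members, R=3 reactions → 2N=6, M+R=6
member 0 (0-1): L=2.7170, (cx,cy)=(0.6967,0.7173)
member 1 (0-2): L=3.4000, (cx,cy)=(1.0000,0.0000)
member 2 (1-2): L=2.4637, (cx,cy)=(0.6117,-0.7911)
solve A·x = −loads:
  F[0-1] = +248.1098 N (tension)
  F[0-2] = +607.5154 N (tension)
  F[1-2] = -993.1752 N (compression)
  Rx@0 = -780.3800 N
  Ry@0 = -177.9784 N
  Ry@2 = +785.6984 N

607.515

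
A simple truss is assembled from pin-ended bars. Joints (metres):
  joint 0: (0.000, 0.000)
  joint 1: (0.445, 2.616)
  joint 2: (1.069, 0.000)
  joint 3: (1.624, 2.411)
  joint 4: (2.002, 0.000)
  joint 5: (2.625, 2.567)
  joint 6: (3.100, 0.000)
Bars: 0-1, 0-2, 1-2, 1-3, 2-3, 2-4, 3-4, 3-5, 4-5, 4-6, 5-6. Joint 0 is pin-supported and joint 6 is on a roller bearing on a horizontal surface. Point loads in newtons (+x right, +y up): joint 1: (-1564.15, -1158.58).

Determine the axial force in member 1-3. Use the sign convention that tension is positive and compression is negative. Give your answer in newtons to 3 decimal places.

N=7 nodes, M=11 members, R=3 reactions → 2N=14, M+R=14
member 0 (0-1): L=2.6536, (cx,cy)=(0.1677,0.9858)
member 1 (0-2): L=1.0690, (cx,cy)=(1.0000,0.0000)
member 2 (1-2): L=2.6894, (cx,cy)=(0.2320,-0.9727)
member 3 (1-3): L=1.1967, (cx,cy)=(0.9852,-0.1713)
member 4 (2-3): L=2.4741, (cx,cy)=(0.2243,0.9745)
member 5 (2-4): L=0.9330, (cx,cy)=(1.0000,0.0000)
member 6 (3-4): L=2.4405, (cx,cy)=(0.1549,-0.9879)
member 7 (3-5): L=1.0131, (cx,cy)=(0.9881,0.1540)
member 8 (4-5): L=2.6415, (cx,cy)=(0.2358,0.9718)
member 9 (4-6): L=1.0980, (cx,cy)=(1.0000,0.0000)
member 10 (5-6): L=2.6106, (cx,cy)=(0.1820,-0.9833)
solve A·x = −loads:
  F[0-1] = -2345.4234 N (compression)
  F[0-2] = -1170.8271 N (compression)
  F[1-2] = +1018.9651 N (tension)
  F[1-3] = +948.4238 N (tension)
  F[2-3] = -1017.0795 N (compression)
  F[2-4] = -706.2446 N (compression)
  F[3-4] = +1248.6212 N (tension)
  F[3-5] = +519.0369 N (tension)
  F[4-5] = -1269.3617 N (compression)
  F[4-6] = -213.4685 N (compression)
  F[5-6] = +1173.2125 N (tension)
  Rx@0 = +1564.1500 N
  Ry@0 = +2312.2085 N
  Ry@6 = -1153.6285 N

948.424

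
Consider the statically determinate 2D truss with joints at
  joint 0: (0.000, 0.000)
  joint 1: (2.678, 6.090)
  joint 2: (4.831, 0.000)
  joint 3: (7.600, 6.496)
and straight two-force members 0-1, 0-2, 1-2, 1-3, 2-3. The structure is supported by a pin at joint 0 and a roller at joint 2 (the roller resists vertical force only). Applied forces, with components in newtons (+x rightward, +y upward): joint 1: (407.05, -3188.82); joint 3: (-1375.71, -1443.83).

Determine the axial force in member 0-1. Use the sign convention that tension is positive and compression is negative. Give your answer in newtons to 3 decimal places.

N=4 nodes, M=5 members, R=3 reactions → 2N=8, M+R=8
member 0 (0-1): L=6.6528, (cx,cy)=(0.4025,0.9154)
member 1 (0-2): L=4.8310, (cx,cy)=(1.0000,0.0000)
member 2 (1-2): L=6.4594, (cx,cy)=(0.3333,-0.9428)
member 3 (1-3): L=4.9387, (cx,cy)=(0.9966,0.0822)
member 4 (2-3): L=7.0615, (cx,cy)=(0.3921,0.9199)
solve A·x = −loads:
  F[0-1] = -2108.6787 N (compression)
  F[0-2] = -119.8385 N (compression)
  F[1-2] = -1403.7996 N (compression)
  F[1-3] = -790.6415 N (compression)
  F[2-3] = -1498.8746 N (compression)
  Rx@0 = +968.6600 N
  Ry@0 = +1930.2922 N
  Ry@2 = +2702.3578 N

-2108.679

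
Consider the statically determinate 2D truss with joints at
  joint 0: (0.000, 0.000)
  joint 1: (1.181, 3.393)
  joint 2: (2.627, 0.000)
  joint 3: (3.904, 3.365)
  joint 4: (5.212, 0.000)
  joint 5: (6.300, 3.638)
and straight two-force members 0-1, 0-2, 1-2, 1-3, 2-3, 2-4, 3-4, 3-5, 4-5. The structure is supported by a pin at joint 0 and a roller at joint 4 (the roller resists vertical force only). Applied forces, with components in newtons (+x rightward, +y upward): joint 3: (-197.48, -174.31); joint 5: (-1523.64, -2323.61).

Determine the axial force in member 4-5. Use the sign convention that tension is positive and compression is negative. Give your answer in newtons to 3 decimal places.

-2323.263

N=6 nodes, M=9 members, R=3 reactions → 2N=12, M+R=12
member 0 (0-1): L=3.5927, (cx,cy)=(0.3287,0.9444)
member 1 (0-2): L=2.6270, (cx,cy)=(1.0000,0.0000)
member 2 (1-2): L=3.6883, (cx,cy)=(0.3921,-0.9199)
member 3 (1-3): L=2.7231, (cx,cy)=(0.9999,-0.0103)
member 4 (2-3): L=3.5992, (cx,cy)=(0.3548,0.9349)
member 5 (2-4): L=2.5850, (cx,cy)=(1.0000,0.0000)
member 6 (3-4): L=3.6103, (cx,cy)=(0.3623,-0.9321)
member 7 (3-5): L=2.4115, (cx,cy)=(0.9936,0.1132)
member 8 (4-5): L=3.7972, (cx,cy)=(0.2865,0.9581)
solve A·x = −loads:
  F[0-1] = -793.8152 N (compression)
  F[0-2] = -1460.1725 N (compression)
  F[1-2] = +821.4580 N (tension)
  F[1-3] = -583.0336 N (compression)
  F[2-3] = -808.2806 N (compression)
  F[2-4] = -851.3352 N (compression)
  F[3-4] = +512.4476 N (tension)
  F[3-5] = -863.5154 N (compression)
  F[4-5] = -2323.2625 N (compression)
  Rx@0 = +1721.1200 N
  Ry@0 = +749.6992 N
  Ry@4 = +1748.2208 N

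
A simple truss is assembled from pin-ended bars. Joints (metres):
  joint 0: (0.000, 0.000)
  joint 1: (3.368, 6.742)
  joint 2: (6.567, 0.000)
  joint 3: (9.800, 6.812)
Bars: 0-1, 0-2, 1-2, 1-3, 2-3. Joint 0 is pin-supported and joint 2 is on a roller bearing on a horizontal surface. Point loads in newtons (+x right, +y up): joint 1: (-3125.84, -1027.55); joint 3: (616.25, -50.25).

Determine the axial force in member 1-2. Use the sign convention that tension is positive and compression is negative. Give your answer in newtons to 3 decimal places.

2241.574

N=4 nodes, M=5 members, R=3 reactions → 2N=8, M+R=8
member 0 (0-1): L=7.5364, (cx,cy)=(0.4469,0.8946)
member 1 (0-2): L=6.5670, (cx,cy)=(1.0000,0.0000)
member 2 (1-2): L=7.4625, (cx,cy)=(0.4287,-0.9035)
member 3 (1-3): L=6.4324, (cx,cy)=(0.9999,0.0109)
member 4 (2-3): L=7.5403, (cx,cy)=(0.4288,0.9034)
solve A·x = −loads:
  F[0-1] = -3404.6040 N (compression)
  F[0-2] = -988.0891 N (compression)
  F[1-2] = +2241.5739 N (tension)
  F[1-3] = +643.4603 N (tension)
  F[2-3] = -63.3732 N (compression)
  Rx@0 = +2509.5900 N
  Ry@0 = +3045.7123 N
  Ry@2 = -1967.9123 N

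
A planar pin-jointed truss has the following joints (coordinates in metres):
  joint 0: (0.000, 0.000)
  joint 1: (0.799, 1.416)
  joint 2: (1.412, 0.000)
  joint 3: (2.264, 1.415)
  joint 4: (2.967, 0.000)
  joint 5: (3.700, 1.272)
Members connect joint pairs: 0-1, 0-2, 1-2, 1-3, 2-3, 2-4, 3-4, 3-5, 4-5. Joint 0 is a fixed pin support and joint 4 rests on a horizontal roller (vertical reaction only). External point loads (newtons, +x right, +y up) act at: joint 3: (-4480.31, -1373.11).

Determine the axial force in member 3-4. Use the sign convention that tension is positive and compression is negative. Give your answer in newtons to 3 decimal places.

N=6 nodes, M=9 members, R=3 reactions → 2N=12, M+R=12
member 0 (0-1): L=1.6259, (cx,cy)=(0.4914,0.8709)
member 1 (0-2): L=1.4120, (cx,cy)=(1.0000,0.0000)
member 2 (1-2): L=1.5430, (cx,cy)=(0.3973,-0.9177)
member 3 (1-3): L=1.4650, (cx,cy)=(1.0000,-0.0007)
member 4 (2-3): L=1.6517, (cx,cy)=(0.5158,0.8567)
member 5 (2-4): L=1.5550, (cx,cy)=(1.0000,0.0000)
member 6 (3-4): L=1.5800, (cx,cy)=(0.4449,-0.8956)
member 7 (3-5): L=1.4431, (cx,cy)=(0.9951,-0.0991)
member 8 (4-5): L=1.4681, (cx,cy)=(0.4993,0.8664)
solve A·x = −loads:
  F[0-1] = -2826.9731 N (compression)
  F[0-2] = -3091.0538 N (compression)
  F[1-2] = +2684.6946 N (tension)
  F[1-3] = -2455.8323 N (compression)
  F[2-3] = -2875.8777 N (compression)
  F[2-4] = -541.0124 N (compression)
  F[3-4] = +1215.9394 N (tension)
  F[3-5] = -0.0000 N (tension)
  F[4-5] = +0.0000 N (tension)
  Rx@0 = +4480.3100 N
  Ry@0 = +2462.0610 N
  Ry@4 = -1088.9510 N

1215.939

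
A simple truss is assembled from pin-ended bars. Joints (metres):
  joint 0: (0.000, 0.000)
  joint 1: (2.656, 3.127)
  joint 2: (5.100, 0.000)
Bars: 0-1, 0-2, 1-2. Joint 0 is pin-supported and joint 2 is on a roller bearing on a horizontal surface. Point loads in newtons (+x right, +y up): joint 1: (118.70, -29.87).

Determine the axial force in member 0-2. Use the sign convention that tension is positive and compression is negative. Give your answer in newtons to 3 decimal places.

69.041

N=3 nodes, M=3 members, R=3 reactions → 2N=6, M+R=6
member 0 (0-1): L=4.1027, (cx,cy)=(0.6474,0.7622)
member 1 (0-2): L=5.1000, (cx,cy)=(1.0000,0.0000)
member 2 (1-2): L=3.9688, (cx,cy)=(0.6158,-0.7879)
solve A·x = −loads:
  F[0-1] = +76.7085 N (tension)
  F[0-2] = +69.0410 N (tension)
  F[1-2] = -112.1150 N (compression)
  Rx@0 = -118.7000 N
  Ry@0 = -58.4652 N
  Ry@2 = +88.3352 N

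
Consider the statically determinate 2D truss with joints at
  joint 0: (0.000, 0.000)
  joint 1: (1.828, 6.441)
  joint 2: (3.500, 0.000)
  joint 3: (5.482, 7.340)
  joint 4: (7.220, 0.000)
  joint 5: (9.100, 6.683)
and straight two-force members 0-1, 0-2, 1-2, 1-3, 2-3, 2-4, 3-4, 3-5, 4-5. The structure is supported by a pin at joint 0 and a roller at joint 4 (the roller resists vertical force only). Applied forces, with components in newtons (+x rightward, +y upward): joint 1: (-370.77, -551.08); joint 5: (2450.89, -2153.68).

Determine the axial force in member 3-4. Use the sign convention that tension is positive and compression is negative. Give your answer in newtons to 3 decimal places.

N=6 nodes, M=9 members, R=3 reactions → 2N=12, M+R=12
member 0 (0-1): L=6.6954, (cx,cy)=(0.2730,0.9620)
member 1 (0-2): L=3.5000, (cx,cy)=(1.0000,0.0000)
member 2 (1-2): L=6.6545, (cx,cy)=(0.2513,-0.9679)
member 3 (1-3): L=3.7630, (cx,cy)=(0.9710,0.2389)
member 4 (2-3): L=7.6029, (cx,cy)=(0.2607,0.9654)
member 5 (2-4): L=3.7200, (cx,cy)=(1.0000,0.0000)
member 6 (3-4): L=7.5430, (cx,cy)=(0.2304,-0.9731)
member 7 (3-5): L=3.6772, (cx,cy)=(0.9839,-0.1787)
member 8 (4-5): L=6.9424, (cx,cy)=(0.2708,0.9626)
solve A·x = −loads:
  F[0-1] = +2169.4979 N (tension)
  F[0-2] = +1487.7945 N (tension)
  F[1-2] = -2331.8567 N (compression)
  F[1-3] = +1595.1893 N (tension)
  F[2-3] = +2337.8886 N (tension)
  F[2-4] = +292.4285 N (tension)
  F[3-4] = -3253.8061 N (compression)
  F[3-5] = +2955.7431 N (tension)
  F[4-5] = -1688.6733 N (compression)
  Rx@0 = -2080.1200 N
  Ry@0 = -2087.0725 N
  Ry@4 = +4791.8325 N

-3253.806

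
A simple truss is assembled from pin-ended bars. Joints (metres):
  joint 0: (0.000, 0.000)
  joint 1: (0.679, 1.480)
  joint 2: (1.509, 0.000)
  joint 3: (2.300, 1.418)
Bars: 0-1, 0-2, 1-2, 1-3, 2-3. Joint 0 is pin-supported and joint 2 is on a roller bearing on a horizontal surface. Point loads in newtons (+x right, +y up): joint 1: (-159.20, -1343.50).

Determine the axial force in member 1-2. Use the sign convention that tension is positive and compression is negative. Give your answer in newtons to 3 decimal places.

-514.088

N=4 nodes, M=5 members, R=3 reactions → 2N=8, M+R=8
member 0 (0-1): L=1.6283, (cx,cy)=(0.4170,0.9089)
member 1 (0-2): L=1.5090, (cx,cy)=(1.0000,0.0000)
member 2 (1-2): L=1.6969, (cx,cy)=(0.4891,-0.8722)
member 3 (1-3): L=1.6222, (cx,cy)=(0.9993,-0.0382)
member 4 (2-3): L=1.6237, (cx,cy)=(0.4872,0.8733)
solve A·x = −loads:
  F[0-1] = -984.8173 N (compression)
  F[0-2] = +251.4620 N (tension)
  F[1-2] = -514.0882 N (compression)
  F[1-3] = -0.0000 N (tension)
  F[2-3] = +0.0000 N (tension)
  Rx@0 = +159.2000 N
  Ry@0 = +895.1100 N
  Ry@2 = +448.3900 N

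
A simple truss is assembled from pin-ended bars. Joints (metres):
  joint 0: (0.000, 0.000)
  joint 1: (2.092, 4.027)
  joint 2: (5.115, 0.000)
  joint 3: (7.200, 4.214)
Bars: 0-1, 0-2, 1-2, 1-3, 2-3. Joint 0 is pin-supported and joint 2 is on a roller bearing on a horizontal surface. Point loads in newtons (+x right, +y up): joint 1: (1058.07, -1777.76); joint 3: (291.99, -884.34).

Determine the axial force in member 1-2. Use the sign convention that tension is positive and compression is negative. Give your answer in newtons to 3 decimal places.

-2668.295

N=4 nodes, M=5 members, R=3 reactions → 2N=8, M+R=8
member 0 (0-1): L=4.5380, (cx,cy)=(0.4610,0.8874)
member 1 (0-2): L=5.1150, (cx,cy)=(1.0000,0.0000)
member 2 (1-2): L=5.0354, (cx,cy)=(0.6003,-0.7997)
member 3 (1-3): L=5.1114, (cx,cy)=(0.9993,0.0366)
member 4 (2-3): L=4.7016, (cx,cy)=(0.4435,0.8963)
solve A·x = −loads:
  F[0-1] = +432.0226 N (tension)
  F[0-2] = +1150.8981 N (tension)
  F[1-2] = -2668.2952 N (compression)
  F[1-3] = +743.4992 N (tension)
  F[2-3] = -1017.0142 N (compression)
  Rx@0 = -1350.0600 N
  Ry@0 = -383.3772 N
  Ry@2 = +3045.4772 N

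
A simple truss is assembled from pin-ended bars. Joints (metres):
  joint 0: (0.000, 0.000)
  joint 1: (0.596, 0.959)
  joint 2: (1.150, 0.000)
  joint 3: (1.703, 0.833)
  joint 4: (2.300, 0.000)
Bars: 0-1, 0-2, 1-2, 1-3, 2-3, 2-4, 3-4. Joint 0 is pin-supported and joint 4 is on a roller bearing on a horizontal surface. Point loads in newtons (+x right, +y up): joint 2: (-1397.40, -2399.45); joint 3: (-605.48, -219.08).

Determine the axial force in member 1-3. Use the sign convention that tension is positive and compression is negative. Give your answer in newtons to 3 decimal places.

N=5 nodes, M=7 members, R=3 reactions → 2N=10, M+R=10
member 0 (0-1): L=1.1291, (cx,cy)=(0.5278,0.8493)
member 1 (0-2): L=1.1500, (cx,cy)=(1.0000,0.0000)
member 2 (1-2): L=1.1075, (cx,cy)=(0.5002,-0.8659)
member 3 (1-3): L=1.1141, (cx,cy)=(0.9936,-0.1131)
member 4 (2-3): L=0.9998, (cx,cy)=(0.5531,0.8331)
member 5 (2-4): L=1.1500, (cx,cy)=(1.0000,0.0000)
member 6 (3-4): L=1.0248, (cx,cy)=(0.5825,-0.8128)
solve A·x = −loads:
  F[0-1] = -1737.6803 N (compression)
  F[0-2] = -1085.6493 N (compression)
  F[1-2] = +1953.4600 N (tension)
  F[1-3] = -1906.6171 N (compression)
  F[2-3] = +849.7508 N (tension)
  F[2-4] = +818.9223 N (tension)
  F[3-4] = -1405.8036 N (compression)
  Rx@0 = +2002.8800 N
  Ry@0 = +1475.8796 N
  Ry@4 = +1142.6504 N

-1906.617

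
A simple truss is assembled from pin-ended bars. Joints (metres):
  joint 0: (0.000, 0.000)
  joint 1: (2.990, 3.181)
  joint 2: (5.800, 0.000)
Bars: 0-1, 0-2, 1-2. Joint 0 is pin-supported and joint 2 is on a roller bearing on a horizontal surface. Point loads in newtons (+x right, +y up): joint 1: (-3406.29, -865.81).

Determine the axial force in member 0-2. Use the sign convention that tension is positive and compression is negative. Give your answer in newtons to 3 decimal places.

N=3 nodes, M=3 members, R=3 reactions → 2N=6, M+R=6
member 0 (0-1): L=4.3656, (cx,cy)=(0.6849,0.7286)
member 1 (0-2): L=5.8000, (cx,cy)=(1.0000,0.0000)
member 2 (1-2): L=4.2444, (cx,cy)=(0.6621,-0.7495)
solve A·x = −loads:
  F[0-1] = -3139.5921 N (compression)
  F[0-2] = -1256.0054 N (compression)
  F[1-2] = +1897.1456 N (tension)
  Rx@0 = +3406.2900 N
  Ry@0 = +2287.6439 N
  Ry@2 = -1421.8339 N

-1256.005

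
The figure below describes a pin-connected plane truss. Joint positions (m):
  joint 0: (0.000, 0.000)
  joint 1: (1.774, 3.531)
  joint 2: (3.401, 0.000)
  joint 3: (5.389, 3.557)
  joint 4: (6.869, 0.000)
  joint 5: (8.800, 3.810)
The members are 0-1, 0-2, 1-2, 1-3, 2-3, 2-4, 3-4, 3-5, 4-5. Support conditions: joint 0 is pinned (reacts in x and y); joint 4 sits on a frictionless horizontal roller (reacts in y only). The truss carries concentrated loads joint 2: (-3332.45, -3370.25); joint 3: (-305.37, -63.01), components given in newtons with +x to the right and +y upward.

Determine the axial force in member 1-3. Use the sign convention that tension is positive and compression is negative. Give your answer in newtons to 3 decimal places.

N=6 nodes, M=9 members, R=3 reactions → 2N=12, M+R=12
member 0 (0-1): L=3.9516, (cx,cy)=(0.4489,0.8936)
member 1 (0-2): L=3.4010, (cx,cy)=(1.0000,0.0000)
member 2 (1-2): L=3.8878, (cx,cy)=(0.4185,-0.9082)
member 3 (1-3): L=3.6151, (cx,cy)=(1.0000,0.0072)
member 4 (2-3): L=4.0748, (cx,cy)=(0.4879,0.8729)
member 5 (2-4): L=3.4680, (cx,cy)=(1.0000,0.0000)
member 6 (3-4): L=3.8526, (cx,cy)=(0.3842,-0.9233)
member 7 (3-5): L=3.4204, (cx,cy)=(0.9973,0.0740)
member 8 (4-5): L=4.2714, (cx,cy)=(0.4521,0.8920)
solve A·x = −loads:
  F[0-1] = -2096.3987 N (compression)
  F[0-2] = -2696.6762 N (compression)
  F[1-2] = +2048.3243 N (tension)
  F[1-3] = -1798.3878 N (compression)
  F[2-3] = +1729.7377 N (tension)
  F[2-4] = +649.0827 N (tension)
  F[3-4] = -1689.6393 N (compression)
  F[3-5] = +0.0000 N (tension)
  F[4-5] = -0.0000 N (compression)
  Rx@0 = +3637.8200 N
  Ry@0 = +1873.2687 N
  Ry@4 = +1559.9913 N

-1798.388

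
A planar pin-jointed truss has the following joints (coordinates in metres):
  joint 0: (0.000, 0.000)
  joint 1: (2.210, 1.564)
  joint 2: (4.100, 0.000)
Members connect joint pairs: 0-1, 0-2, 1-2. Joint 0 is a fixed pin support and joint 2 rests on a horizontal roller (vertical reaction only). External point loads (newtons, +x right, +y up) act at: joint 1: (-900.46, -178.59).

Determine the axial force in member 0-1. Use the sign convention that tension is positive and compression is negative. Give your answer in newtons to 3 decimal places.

N=3 nodes, M=3 members, R=3 reactions → 2N=6, M+R=6
member 0 (0-1): L=2.7074, (cx,cy)=(0.8163,0.5777)
member 1 (0-2): L=4.1000, (cx,cy)=(1.0000,0.0000)
member 2 (1-2): L=2.4532, (cx,cy)=(0.7704,-0.6375)
solve A·x = −loads:
  F[0-1] = -737.1320 N (compression)
  F[0-2] = -298.7604 N (compression)
  F[1-2] = +387.7880 N (tension)
  Rx@0 = +900.4600 N
  Ry@0 = +425.8182 N
  Ry@2 = -247.2282 N

-737.132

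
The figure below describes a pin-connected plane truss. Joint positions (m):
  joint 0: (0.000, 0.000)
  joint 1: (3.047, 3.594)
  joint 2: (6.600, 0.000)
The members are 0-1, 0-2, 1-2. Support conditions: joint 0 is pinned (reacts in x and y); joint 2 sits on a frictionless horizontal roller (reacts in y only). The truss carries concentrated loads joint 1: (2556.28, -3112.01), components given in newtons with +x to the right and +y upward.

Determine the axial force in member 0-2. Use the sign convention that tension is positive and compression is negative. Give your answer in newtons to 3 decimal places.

N=3 nodes, M=3 members, R=3 reactions → 2N=6, M+R=6
member 0 (0-1): L=4.7118, (cx,cy)=(0.6467,0.7628)
member 1 (0-2): L=6.6000, (cx,cy)=(1.0000,0.0000)
member 2 (1-2): L=5.0538, (cx,cy)=(0.7030,-0.7112)
solve A·x = −loads:
  F[0-1] = -371.3957 N (compression)
  F[0-2] = +2796.4522 N (tension)
  F[1-2] = -3977.6642 N (compression)
  Rx@0 = -2556.2800 N
  Ry@0 = +283.2881 N
  Ry@2 = +2828.7219 N

2796.452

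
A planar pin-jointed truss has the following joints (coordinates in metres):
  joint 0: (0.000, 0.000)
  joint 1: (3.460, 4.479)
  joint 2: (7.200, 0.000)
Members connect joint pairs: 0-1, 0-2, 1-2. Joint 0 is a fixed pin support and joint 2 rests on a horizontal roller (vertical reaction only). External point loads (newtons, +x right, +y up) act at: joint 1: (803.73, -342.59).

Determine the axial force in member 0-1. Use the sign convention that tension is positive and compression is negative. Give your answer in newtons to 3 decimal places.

N=3 nodes, M=3 members, R=3 reactions → 2N=6, M+R=6
member 0 (0-1): L=5.6598, (cx,cy)=(0.6113,0.7914)
member 1 (0-2): L=7.2000, (cx,cy)=(1.0000,0.0000)
member 2 (1-2): L=5.8352, (cx,cy)=(0.6409,-0.7676)
solve A·x = −loads:
  F[0-1] = +406.9257 N (tension)
  F[0-2] = +554.9634 N (tension)
  F[1-2] = -865.8550 N (compression)
  Rx@0 = -803.7300 N
  Ry@0 = -322.0306 N
  Ry@2 = +664.6206 N

406.926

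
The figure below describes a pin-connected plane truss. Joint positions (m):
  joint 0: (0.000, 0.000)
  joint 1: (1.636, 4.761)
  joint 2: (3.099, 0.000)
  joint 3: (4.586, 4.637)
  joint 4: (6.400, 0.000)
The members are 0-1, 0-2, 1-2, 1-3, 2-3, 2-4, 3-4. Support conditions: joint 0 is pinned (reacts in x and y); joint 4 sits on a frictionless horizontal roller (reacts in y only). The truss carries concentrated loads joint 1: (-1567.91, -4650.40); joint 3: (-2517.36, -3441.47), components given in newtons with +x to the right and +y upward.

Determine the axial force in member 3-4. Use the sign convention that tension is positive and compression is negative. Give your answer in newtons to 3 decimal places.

-713.541

N=5 nodes, M=7 members, R=3 reactions → 2N=10, M+R=10
member 0 (0-1): L=5.0342, (cx,cy)=(0.3250,0.9457)
member 1 (0-2): L=3.0990, (cx,cy)=(1.0000,0.0000)
member 2 (1-2): L=4.9807, (cx,cy)=(0.2937,-0.9559)
member 3 (1-3): L=2.9526, (cx,cy)=(0.9991,-0.0420)
member 4 (2-3): L=4.8696, (cx,cy)=(0.3054,0.9522)
member 5 (2-4): L=3.3010, (cx,cy)=(1.0000,0.0000)
member 6 (3-4): L=4.9792, (cx,cy)=(0.3643,-0.9313)
solve A·x = −loads:
  F[0-1] = -7853.6404 N (compression)
  F[0-2] = -1533.0388 N (compression)
  F[1-2] = +2986.9851 N (tension)
  F[1-3] = -1863.3416 N (compression)
  F[2-3] = -2998.4403 N (compression)
  F[2-4] = +259.9543 N (tension)
  F[3-4] = -713.5406 N (compression)
  Rx@0 = +4085.2700 N
  Ry@0 = +7427.3672 N
  Ry@4 = +664.5028 N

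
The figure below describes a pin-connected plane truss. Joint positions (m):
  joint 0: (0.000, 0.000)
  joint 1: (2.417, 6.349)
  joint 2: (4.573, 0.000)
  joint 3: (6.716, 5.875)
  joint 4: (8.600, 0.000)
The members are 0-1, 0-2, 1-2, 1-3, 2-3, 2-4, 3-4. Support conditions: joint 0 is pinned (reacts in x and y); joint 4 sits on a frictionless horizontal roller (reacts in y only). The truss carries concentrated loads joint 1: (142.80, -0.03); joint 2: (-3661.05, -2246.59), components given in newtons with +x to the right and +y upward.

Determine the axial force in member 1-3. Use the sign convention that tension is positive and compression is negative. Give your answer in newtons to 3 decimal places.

N=5 nodes, M=7 members, R=3 reactions → 2N=10, M+R=10
member 0 (0-1): L=6.7935, (cx,cy)=(0.3558,0.9346)
member 1 (0-2): L=4.5730, (cx,cy)=(1.0000,0.0000)
member 2 (1-2): L=6.7051, (cx,cy)=(0.3215,-0.9469)
member 3 (1-3): L=4.3251, (cx,cy)=(0.9940,-0.1096)
member 4 (2-3): L=6.2536, (cx,cy)=(0.3427,0.9395)
member 5 (2-4): L=4.0270, (cx,cy)=(1.0000,0.0000)
member 6 (3-4): L=6.1697, (cx,cy)=(0.3054,-0.9522)
solve A·x = −loads:
  F[0-1] = -1012.8489 N (compression)
  F[0-2] = -3157.8975 N (compression)
  F[1-2] = +1099.3853 N (tension)
  F[1-3] = -861.8480 N (compression)
  F[2-3] = +1283.2896 N (tension)
  F[2-4] = +416.8987 N (tension)
  F[3-4] = -1365.2528 N (compression)
  Rx@0 = +3518.2500 N
  Ry@0 = +946.5775 N
  Ry@4 = +1300.0425 N

-861.848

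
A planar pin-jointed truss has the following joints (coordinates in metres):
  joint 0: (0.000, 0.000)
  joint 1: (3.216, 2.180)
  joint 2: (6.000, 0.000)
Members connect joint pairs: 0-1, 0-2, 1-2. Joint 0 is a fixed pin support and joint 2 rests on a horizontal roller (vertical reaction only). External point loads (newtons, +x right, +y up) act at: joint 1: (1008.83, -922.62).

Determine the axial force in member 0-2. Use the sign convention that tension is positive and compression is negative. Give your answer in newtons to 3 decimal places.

N=3 nodes, M=3 members, R=3 reactions → 2N=6, M+R=6
member 0 (0-1): L=3.8852, (cx,cy)=(0.8277,0.5611)
member 1 (0-2): L=6.0000, (cx,cy)=(1.0000,0.0000)
member 2 (1-2): L=3.5360, (cx,cy)=(0.7873,-0.6165)
solve A·x = −loads:
  F[0-1] = -109.7029 N (compression)
  F[0-2] = +1099.6364 N (tension)
  F[1-2] = -1396.6513 N (compression)
  Rx@0 = -1008.8300 N
  Ry@0 = +61.5541 N
  Ry@2 = +861.0659 N

1099.636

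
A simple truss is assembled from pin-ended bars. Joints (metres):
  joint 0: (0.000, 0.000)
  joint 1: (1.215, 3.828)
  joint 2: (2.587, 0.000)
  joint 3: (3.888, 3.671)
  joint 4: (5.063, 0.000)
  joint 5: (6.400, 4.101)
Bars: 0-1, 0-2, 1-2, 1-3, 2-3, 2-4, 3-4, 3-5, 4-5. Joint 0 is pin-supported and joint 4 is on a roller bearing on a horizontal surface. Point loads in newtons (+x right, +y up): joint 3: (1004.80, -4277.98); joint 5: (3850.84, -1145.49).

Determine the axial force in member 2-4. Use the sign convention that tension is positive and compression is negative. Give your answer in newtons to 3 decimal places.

N=6 nodes, M=9 members, R=3 reactions → 2N=12, M+R=12
member 0 (0-1): L=4.0162, (cx,cy)=(0.3025,0.9531)
member 1 (0-2): L=2.5870, (cx,cy)=(1.0000,0.0000)
member 2 (1-2): L=4.0664, (cx,cy)=(0.3374,-0.9414)
member 3 (1-3): L=2.6776, (cx,cy)=(0.9983,-0.0586)
member 4 (2-3): L=3.8947, (cx,cy)=(0.3340,0.9426)
member 5 (2-4): L=2.4760, (cx,cy)=(1.0000,0.0000)
member 6 (3-4): L=3.8545, (cx,cy)=(0.3048,-0.9524)
member 7 (3-5): L=2.5485, (cx,cy)=(0.9857,0.1687)
member 8 (4-5): L=4.3134, (cx,cy)=(0.3100,0.9507)
solve A·x = −loads:
  F[0-1] = +3312.6029 N (tension)
  F[0-2] = +3853.4939 N (tension)
  F[1-2] = -3490.0491 N (compression)
  F[1-3] = +2183.4296 N (tension)
  F[2-3] = +3485.6236 N (tension)
  F[2-4] = +1511.6223 N (tension)
  F[3-4] = -7002.8251 N (compression)
  F[3-5] = +4539.0452 N (tension)
  F[4-5] = -2010.3482 N (compression)
  Rx@0 = -4855.6400 N
  Ry@0 = -3157.3789 N
  Ry@4 = +8580.8489 N

1511.622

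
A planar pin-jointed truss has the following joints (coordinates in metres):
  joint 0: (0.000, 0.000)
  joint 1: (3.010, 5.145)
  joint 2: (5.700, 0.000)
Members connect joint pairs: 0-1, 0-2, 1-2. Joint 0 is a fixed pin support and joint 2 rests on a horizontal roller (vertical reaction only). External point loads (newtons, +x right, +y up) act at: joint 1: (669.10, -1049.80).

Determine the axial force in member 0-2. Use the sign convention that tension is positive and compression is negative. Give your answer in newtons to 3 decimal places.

N=3 nodes, M=3 members, R=3 reactions → 2N=6, M+R=6
member 0 (0-1): L=5.9608, (cx,cy)=(0.5050,0.8631)
member 1 (0-2): L=5.7000, (cx,cy)=(1.0000,0.0000)
member 2 (1-2): L=5.8058, (cx,cy)=(0.4633,-0.8862)
solve A·x = −loads:
  F[0-1] = +125.7258 N (tension)
  F[0-2] = +605.6128 N (tension)
  F[1-2] = -1307.0843 N (compression)
  Rx@0 = -669.1000 N
  Ry@0 = -108.5189 N
  Ry@2 = +1158.3189 N

605.613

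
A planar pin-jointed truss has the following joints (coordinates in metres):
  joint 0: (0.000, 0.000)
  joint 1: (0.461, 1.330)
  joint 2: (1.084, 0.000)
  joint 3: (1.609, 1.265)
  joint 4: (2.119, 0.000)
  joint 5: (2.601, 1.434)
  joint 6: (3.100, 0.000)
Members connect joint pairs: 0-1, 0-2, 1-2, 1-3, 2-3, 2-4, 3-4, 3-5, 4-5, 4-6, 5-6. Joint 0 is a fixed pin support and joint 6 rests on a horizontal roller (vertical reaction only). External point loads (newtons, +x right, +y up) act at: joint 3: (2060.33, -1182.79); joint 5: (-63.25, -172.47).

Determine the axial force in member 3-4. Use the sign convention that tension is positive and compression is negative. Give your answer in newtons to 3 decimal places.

-1717.257

N=7 nodes, M=11 members, R=3 reactions → 2N=14, M+R=14
member 0 (0-1): L=1.4076, (cx,cy)=(0.3275,0.9449)
member 1 (0-2): L=1.0840, (cx,cy)=(1.0000,0.0000)
member 2 (1-2): L=1.4687, (cx,cy)=(0.4242,-0.9056)
member 3 (1-3): L=1.1498, (cx,cy)=(0.9984,-0.0565)
member 4 (2-3): L=1.3696, (cx,cy)=(0.3833,0.9236)
member 5 (2-4): L=1.0350, (cx,cy)=(1.0000,0.0000)
member 6 (3-4): L=1.3639, (cx,cy)=(0.3739,-0.9275)
member 7 (3-5): L=1.0063, (cx,cy)=(0.9858,0.1679)
member 8 (4-5): L=1.5128, (cx,cy)=(0.3186,0.9479)
member 9 (4-6): L=0.9810, (cx,cy)=(1.0000,0.0000)
member 10 (5-6): L=1.5183, (cx,cy)=(0.3286,-0.9445)
solve A·x = −loads:
  F[0-1] = +227.3834 N (tension)
  F[0-2] = +1922.6117 N (tension)
  F[1-2] = -248.4923 N (compression)
  F[1-3] = +180.1642 N (tension)
  F[2-3] = +243.6381 N (tension)
  F[2-4] = +1723.8128 N (tension)
  F[3-4] = -1717.2569 N (compression)
  F[3-5] = -1161.4468 N (compression)
  F[4-5] = +1680.2533 N (tension)
  F[4-6] = +546.3609 N (tension)
  F[5-6] = -1662.4485 N (compression)
  Rx@0 = -1997.0800 N
  Ry@0 = -214.8434 N
  Ry@6 = +1570.1034 N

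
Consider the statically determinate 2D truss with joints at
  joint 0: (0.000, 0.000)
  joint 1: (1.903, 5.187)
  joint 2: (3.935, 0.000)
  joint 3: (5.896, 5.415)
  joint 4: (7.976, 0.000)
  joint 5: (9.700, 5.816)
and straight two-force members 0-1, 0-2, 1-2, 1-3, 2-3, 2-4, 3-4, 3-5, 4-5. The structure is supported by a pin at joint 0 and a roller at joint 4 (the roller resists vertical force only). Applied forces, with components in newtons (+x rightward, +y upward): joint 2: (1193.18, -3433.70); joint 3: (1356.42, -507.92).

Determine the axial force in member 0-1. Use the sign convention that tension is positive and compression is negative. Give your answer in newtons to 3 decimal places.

N=6 nodes, M=9 members, R=3 reactions → 2N=12, M+R=12
member 0 (0-1): L=5.5251, (cx,cy)=(0.3444,0.9388)
member 1 (0-2): L=3.9350, (cx,cy)=(1.0000,0.0000)
member 2 (1-2): L=5.5708, (cx,cy)=(0.3648,-0.9311)
member 3 (1-3): L=3.9995, (cx,cy)=(0.9984,0.0570)
member 4 (2-3): L=5.7591, (cx,cy)=(0.3405,0.9402)
member 5 (2-4): L=4.0410, (cx,cy)=(1.0000,0.0000)
member 6 (3-4): L=5.8007, (cx,cy)=(0.3586,-0.9335)
member 7 (3-5): L=3.8251, (cx,cy)=(0.9945,0.1048)
member 8 (4-5): L=6.0661, (cx,cy)=(0.2842,0.9588)
solve A·x = −loads:
  F[0-1] = -1013.2315 N (compression)
  F[0-2] = +2898.5875 N (tension)
  F[1-2] = +978.3352 N (tension)
  F[1-3] = -706.9928 N (compression)
  F[2-3] = +2683.1017 N (tension)
  F[2-4] = +1148.6617 N (tension)
  F[3-4] = -3203.4096 N (compression)
  F[3-5] = -0.0000 N (compression)
  F[4-5] = +0.0000 N (tension)
  Rx@0 = -2549.6000 N
  Ry@0 = +951.2338 N
  Ry@4 = +2990.3862 N

-1013.231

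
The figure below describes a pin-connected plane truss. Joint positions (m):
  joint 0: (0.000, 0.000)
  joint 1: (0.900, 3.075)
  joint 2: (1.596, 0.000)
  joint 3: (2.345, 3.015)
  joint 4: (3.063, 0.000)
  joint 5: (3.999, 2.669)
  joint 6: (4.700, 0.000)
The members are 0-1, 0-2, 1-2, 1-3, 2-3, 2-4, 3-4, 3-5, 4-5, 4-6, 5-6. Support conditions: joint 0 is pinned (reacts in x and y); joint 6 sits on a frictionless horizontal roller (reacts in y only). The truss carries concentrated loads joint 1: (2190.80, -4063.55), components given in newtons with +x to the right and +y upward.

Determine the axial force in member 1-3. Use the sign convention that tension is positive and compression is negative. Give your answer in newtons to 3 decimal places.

N=7 nodes, M=11 members, R=3 reactions → 2N=14, M+R=14
member 0 (0-1): L=3.2040, (cx,cy)=(0.2809,0.9597)
member 1 (0-2): L=1.5960, (cx,cy)=(1.0000,0.0000)
member 2 (1-2): L=3.1528, (cx,cy)=(0.2208,-0.9753)
member 3 (1-3): L=1.4462, (cx,cy)=(0.9991,-0.0415)
member 4 (2-3): L=3.1066, (cx,cy)=(0.2411,0.9705)
member 5 (2-4): L=1.4670, (cx,cy)=(1.0000,0.0000)
member 6 (3-4): L=3.0993, (cx,cy)=(0.2317,-0.9728)
member 7 (3-5): L=1.6898, (cx,cy)=(0.9788,-0.2048)
member 8 (4-5): L=2.8284, (cx,cy)=(0.3309,0.9437)
member 9 (4-6): L=1.6370, (cx,cy)=(1.0000,0.0000)
member 10 (5-6): L=2.7595, (cx,cy)=(0.2540,-0.9672)
solve A·x = −loads:
  F[0-1] = -1929.7787 N (compression)
  F[0-2] = +2732.8724 N (tension)
  F[1-2] = -2171.4709 N (compression)
  F[1-3] = -2255.4461 N (compression)
  F[2-3] = +2182.2725 N (tension)
  F[2-4] = +1727.3664 N (tension)
  F[3-4] = -2001.5725 N (compression)
  F[3-5] = -1291.0272 N (compression)
  F[4-5] = +2063.3844 N (tension)
  F[4-6] = +580.8317 N (tension)
  F[5-6] = -2286.4735 N (compression)
  Rx@0 = -2190.8000 N
  Ry@0 = +1852.0809 N
  Ry@6 = +2211.4691 N

-2255.446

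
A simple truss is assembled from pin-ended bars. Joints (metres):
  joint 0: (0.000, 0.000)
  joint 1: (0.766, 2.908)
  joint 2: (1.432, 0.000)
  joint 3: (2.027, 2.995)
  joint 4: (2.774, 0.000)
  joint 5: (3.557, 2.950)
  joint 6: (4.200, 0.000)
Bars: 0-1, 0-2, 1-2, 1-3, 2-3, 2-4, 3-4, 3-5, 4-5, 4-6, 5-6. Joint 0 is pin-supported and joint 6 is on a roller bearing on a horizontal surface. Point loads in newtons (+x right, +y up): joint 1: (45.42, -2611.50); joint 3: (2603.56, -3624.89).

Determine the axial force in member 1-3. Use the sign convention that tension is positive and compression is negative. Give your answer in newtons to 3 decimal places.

N=7 nodes, M=11 members, R=3 reactions → 2N=14, M+R=14
member 0 (0-1): L=3.0072, (cx,cy)=(0.2547,0.9670)
member 1 (0-2): L=1.4320, (cx,cy)=(1.0000,0.0000)
member 2 (1-2): L=2.9833, (cx,cy)=(0.2232,-0.9748)
member 3 (1-3): L=1.2640, (cx,cy)=(0.9976,0.0688)
member 4 (2-3): L=3.0535, (cx,cy)=(0.1949,0.9808)
member 5 (2-4): L=1.3420, (cx,cy)=(1.0000,0.0000)
member 6 (3-4): L=3.0868, (cx,cy)=(0.2420,-0.9703)
member 7 (3-5): L=1.5307, (cx,cy)=(0.9996,-0.0294)
member 8 (4-5): L=3.0521, (cx,cy)=(0.2565,0.9665)
member 9 (4-6): L=1.4260, (cx,cy)=(1.0000,0.0000)
member 10 (5-6): L=3.0193, (cx,cy)=(0.2130,-0.9771)
solve A·x = −loads:
  F[0-1] = -2195.0319 N (compression)
  F[0-2] = +3208.1039 N (tension)
  F[1-2] = -535.8524 N (compression)
  F[1-3] = -486.0711 N (compression)
  F[2-3] = +532.5367 N (tension)
  F[2-4] = +2984.7102 N (tension)
  F[3-4] = -4179.9759 N (compression)
  F[3-5] = -1974.0009 N (compression)
  F[4-5] = +4196.1606 N (tension)
  F[4-6] = +896.6609 N (tension)
  F[5-6] = -4210.3500 N (compression)
  Rx@0 = -2648.9800 N
  Ry@0 = +2122.6270 N
  Ry@6 = +4113.7630 N

-486.071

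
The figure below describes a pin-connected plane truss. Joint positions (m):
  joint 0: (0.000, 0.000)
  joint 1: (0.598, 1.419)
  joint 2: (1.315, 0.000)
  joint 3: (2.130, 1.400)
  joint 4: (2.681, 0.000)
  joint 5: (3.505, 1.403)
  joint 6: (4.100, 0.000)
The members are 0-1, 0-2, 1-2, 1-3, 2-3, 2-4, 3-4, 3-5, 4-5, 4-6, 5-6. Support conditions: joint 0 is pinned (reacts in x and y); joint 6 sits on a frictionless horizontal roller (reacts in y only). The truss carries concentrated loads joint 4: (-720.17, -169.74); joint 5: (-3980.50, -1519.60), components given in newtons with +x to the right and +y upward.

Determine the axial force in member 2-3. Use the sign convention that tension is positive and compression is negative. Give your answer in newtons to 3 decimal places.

-1921.216

N=7 nodes, M=11 members, R=3 reactions → 2N=14, M+R=14
member 0 (0-1): L=1.5399, (cx,cy)=(0.3883,0.9215)
member 1 (0-2): L=1.3150, (cx,cy)=(1.0000,0.0000)
member 2 (1-2): L=1.5899, (cx,cy)=(0.4510,-0.8925)
member 3 (1-3): L=1.5321, (cx,cy)=(0.9999,-0.0124)
member 4 (2-3): L=1.6199, (cx,cy)=(0.5031,0.8642)
member 5 (2-4): L=1.3660, (cx,cy)=(1.0000,0.0000)
member 6 (3-4): L=1.5045, (cx,cy)=(0.3662,-0.9305)
member 7 (3-5): L=1.3750, (cx,cy)=(1.0000,0.0022)
member 8 (4-5): L=1.6271, (cx,cy)=(0.5064,0.8623)
member 9 (4-6): L=1.4190, (cx,cy)=(1.0000,0.0000)
member 10 (5-6): L=1.5240, (cx,cy)=(0.3904,-0.9206)
solve A·x = −loads:
  F[0-1] = -1781.1810 N (compression)
  F[0-2] = -4008.9532 N (compression)
  F[1-2] = +1860.2859 N (tension)
  F[1-3] = -1530.7929 N (compression)
  F[2-3] = -1921.2156 N (compression)
  F[2-4] = -2203.4251 N (compression)
  F[3-4] = +1756.5668 N (tension)
  F[3-5] = -3140.5564 N (compression)
  F[4-5] = -1698.7368 N (compression)
  F[4-6] = +20.3387 N (tension)
  F[5-6] = -52.0929 N (compression)
  Rx@0 = +4700.6700 N
  Ry@0 = +1641.3816 N
  Ry@6 = +47.9584 N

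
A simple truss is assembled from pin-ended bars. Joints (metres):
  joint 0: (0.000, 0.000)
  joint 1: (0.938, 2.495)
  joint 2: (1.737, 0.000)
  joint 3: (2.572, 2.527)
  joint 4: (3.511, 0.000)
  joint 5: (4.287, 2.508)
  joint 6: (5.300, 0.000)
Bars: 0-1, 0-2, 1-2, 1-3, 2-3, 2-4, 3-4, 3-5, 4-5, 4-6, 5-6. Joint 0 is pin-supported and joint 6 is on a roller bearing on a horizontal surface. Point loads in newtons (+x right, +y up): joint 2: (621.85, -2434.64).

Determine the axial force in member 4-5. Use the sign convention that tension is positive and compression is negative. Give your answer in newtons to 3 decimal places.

N=7 nodes, M=11 members, R=3 reactions → 2N=14, M+R=14
member 0 (0-1): L=2.6655, (cx,cy)=(0.3519,0.9360)
member 1 (0-2): L=1.7370, (cx,cy)=(1.0000,0.0000)
member 2 (1-2): L=2.6198, (cx,cy)=(0.3050,-0.9524)
member 3 (1-3): L=1.6343, (cx,cy)=(0.9998,0.0196)
member 4 (2-3): L=2.6614, (cx,cy)=(0.3137,0.9495)
member 5 (2-4): L=1.7740, (cx,cy)=(1.0000,0.0000)
member 6 (3-4): L=2.6958, (cx,cy)=(0.3483,-0.9374)
member 7 (3-5): L=1.7151, (cx,cy)=(0.9999,-0.0111)
member 8 (4-5): L=2.6253, (cx,cy)=(0.2956,0.9553)
member 9 (4-6): L=1.7890, (cx,cy)=(1.0000,0.0000)
member 10 (5-6): L=2.7049, (cx,cy)=(0.3745,-0.9272)
solve A·x = −loads:
  F[0-1] = -1748.5667 N (compression)
  F[0-2] = +1237.1784 N (tension)
  F[1-2] = +1695.3138 N (tension)
  F[1-3] = -1132.5882 N (compression)
  F[2-3] = +863.7064 N (tension)
  F[2-4] = +861.3860 N (tension)
  F[3-4] = -844.5213 N (compression)
  F[3-5] = -567.2598 N (compression)
  F[4-5] = +828.6621 N (tension)
  F[4-6] = +322.2854 N (tension)
  F[5-6] = -860.5477 N (compression)
  Rx@0 = -621.8500 N
  Ry@0 = +1636.7212 N
  Ry@6 = +797.9188 N

828.662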